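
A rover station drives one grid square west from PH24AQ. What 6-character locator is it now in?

PH14xq

Longitude subsquare a = 0; −1 → -1, wraps to 23 = x, carry into square.
Longitude square 2; −1 → 1.
The latitude characters are unchanged.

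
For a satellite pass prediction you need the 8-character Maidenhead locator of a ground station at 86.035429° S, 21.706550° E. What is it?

KA03ux41

Shift to the Maidenhead origin (180°W, 90°S): lon 201.70655, lat 3.96457.
Field (20°×10°, letters A–R): lon ⌊201.70655/20⌋ = 10 → K; lat ⌊3.96457/10⌋ = 0 → A.
Square (2°×1°, digits 0–9): lon ⌊1.70655/2⌋ = 0; lat ⌊3.96457/1⌋ = 3.
Subsquare (5′×2.5′, letters a–x): lon ⌊1.70655/0.0833333⌋ = 20 → u; lat ⌊0.96457/0.0416667⌋ = 23 → x.
Extended square (30″×15″, digits 0–9): lon ⌊0.03988/0.00833333⌋ = 4; lat ⌊0.00624/0.00416667⌋ = 1.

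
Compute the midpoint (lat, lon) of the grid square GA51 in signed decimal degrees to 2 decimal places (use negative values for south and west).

-88.50, -49.00

Field G=6, A=0: +6·20° lon, +0·10° lat → SW at lon -60°, lat -90°.
Square 5, 1: +5·2° lon, +1·1° lat → SW at lon -50°, lat -89°.
Cell spans 2° lon × 1° lat. Centre is SW corner plus half of each.
latitude -88.50, longitude -49.00.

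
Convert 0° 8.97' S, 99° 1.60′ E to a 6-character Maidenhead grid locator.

Add 180° to longitude and 90° to latitude: 279.0267, 89.8505.
Field: lon ⌊279.0267/20⌋ = 13 → N; lat ⌊89.8505/10⌋ = 8 → I.
Square: lon ⌊19.0267/2⌋ = 9; lat ⌊9.8505/1⌋ = 9.
Subsquare: lon ⌊1.0267/0.0833333⌋ = 12 → m; lat ⌊0.8505/0.0416667⌋ = 20 → u.

NI99mu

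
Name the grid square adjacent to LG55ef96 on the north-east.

LG55ff07

Longitude extended square 9; +1 → 10, wraps to 0, carry into subsquare.
Longitude subsquare e = 4; +1 → 5 = f.
Latitude extended square 6; +1 → 7.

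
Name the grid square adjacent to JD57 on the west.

JD47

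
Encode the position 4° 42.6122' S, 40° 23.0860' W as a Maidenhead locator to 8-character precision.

Add 180° to longitude and 90° to latitude: 139.61523, 85.28980.
Field (20°×10°, letters A–R): lon ⌊139.61523/20⌋ = 6 → G; lat ⌊85.28980/10⌋ = 8 → I.
Square (2°×1°, digits 0–9): lon ⌊19.61523/2⌋ = 9; lat ⌊5.28980/1⌋ = 5.
Subsquare (5′×2.5′, letters a–x): lon ⌊1.61523/0.0833333⌋ = 19 → t; lat ⌊0.28980/0.0416667⌋ = 6 → g.
Extended square (30″×15″, digits 0–9): lon ⌊0.03190/0.00833333⌋ = 3; lat ⌊0.03980/0.00416667⌋ = 9.

GI95tg39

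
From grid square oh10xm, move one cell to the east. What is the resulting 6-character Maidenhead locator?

OH20am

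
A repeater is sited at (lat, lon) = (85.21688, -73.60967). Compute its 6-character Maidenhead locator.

Add 180° to longitude and 90° to latitude: 106.3903, 175.2169.
Field (20°×10°, letters A–R): lon ⌊106.3903/20⌋ = 5 → F; lat ⌊175.2169/10⌋ = 17 → R.
Square (2°×1°, digits 0–9): lon ⌊6.3903/2⌋ = 3; lat ⌊5.2169/1⌋ = 5.
Subsquare (5′×2.5′, letters a–x): lon ⌊0.3903/0.0833333⌋ = 4 → e; lat ⌊0.2169/0.0416667⌋ = 5 → f.

FR35ef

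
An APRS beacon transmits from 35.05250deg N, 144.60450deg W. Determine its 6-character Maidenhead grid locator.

BM75qb

Add 180° to longitude and 90° to latitude: 35.3955, 125.0525.
Field: lon ⌊35.3955/20⌋ = 1 → B; lat ⌊125.0525/10⌋ = 12 → M.
Square: lon ⌊15.3955/2⌋ = 7; lat ⌊5.0525/1⌋ = 5.
Subsquare: lon ⌊1.3955/0.0833333⌋ = 16 → q; lat ⌊0.0525/0.0416667⌋ = 1 → b.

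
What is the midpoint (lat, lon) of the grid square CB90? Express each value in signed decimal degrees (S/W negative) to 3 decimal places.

-79.500, -121.000

Field C=2, B=1: +2·20° lon, +1·10° lat → SW at lon -140°, lat -80°.
Square 9, 0: +9·2° lon, +0·1° lat → SW at lon -122°, lat -80°.
Cell spans 2° lon × 1° lat. Centre is SW corner plus half of each.
latitude -79.500, longitude -121.000.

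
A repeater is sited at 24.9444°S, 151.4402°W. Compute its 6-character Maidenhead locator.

Offset from 180°W / 90°S: lon 28.5598°, lat 65.0556°.
Field: lon ⌊28.5598/20⌋ = 1 → B; lat ⌊65.0556/10⌋ = 6 → G.
Square: lon ⌊8.5598/2⌋ = 4; lat ⌊5.0556/1⌋ = 5.
Subsquare: lon ⌊0.5598/0.0833333⌋ = 6 → g; lat ⌊0.0556/0.0416667⌋ = 1 → b.

BG45gb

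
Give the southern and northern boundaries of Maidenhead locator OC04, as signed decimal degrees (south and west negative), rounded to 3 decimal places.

-66.000, -65.000

Field O=14, C=2: +14·20° lon, +2·10° lat → SW at lon 100°, lat -70°.
Square 0, 4: +0·2° lon, +4·1° lat → SW at lon 100°, lat -66°.
Cell spans 2° lon × 1° lat.
south -66.000, north -65.000.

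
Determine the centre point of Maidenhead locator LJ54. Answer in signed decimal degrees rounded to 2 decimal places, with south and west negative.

4.50, 51.00

Field L=11, J=9: +11·20° lon, +9·10° lat → SW at lon 40°, lat 0°.
Square 5, 4: +5·2° lon, +4·1° lat → SW at lon 50°, lat 4°.
Cell spans 2° lon × 1° lat. Centre is SW corner plus half of each.
latitude 4.50, longitude 51.00.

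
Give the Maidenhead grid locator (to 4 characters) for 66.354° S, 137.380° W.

CC13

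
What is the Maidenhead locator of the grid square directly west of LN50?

Longitude square 5; −1 → 4.
The latitude characters are unchanged.

LN40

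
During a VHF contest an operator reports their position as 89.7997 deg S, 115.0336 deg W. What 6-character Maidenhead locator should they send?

Add 180° to longitude and 90° to latitude: 64.9664, 0.2003.
Field: lon ⌊64.9664/20⌋ = 3 → D; lat ⌊0.2003/10⌋ = 0 → A.
Square: lon ⌊4.9664/2⌋ = 2; lat ⌊0.2003/1⌋ = 0.
Subsquare: lon ⌊0.9664/0.0833333⌋ = 11 → l; lat ⌊0.2003/0.0416667⌋ = 4 → e.

DA20le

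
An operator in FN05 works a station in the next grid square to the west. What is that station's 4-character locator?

Longitude square 0; −1 → -1, wraps to 9, carry into field.
Longitude field F = 5; −1 → 4 = E.
The latitude characters are unchanged.

EN95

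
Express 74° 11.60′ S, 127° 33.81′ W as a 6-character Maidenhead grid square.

CB65ft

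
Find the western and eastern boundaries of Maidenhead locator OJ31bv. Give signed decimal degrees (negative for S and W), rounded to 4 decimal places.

Field O=14, J=9: +14·20° lon, +9·10° lat → SW at lon 100°, lat 0°.
Square 3, 1: +3·2° lon, +1·1° lat → SW at lon 106°, lat 1°.
Subsquare b=1, v=21: +1·0.0833333° lon, +21·0.0416667° lat → SW at lon 106.083°, lat 1.875°.
Cell spans 0.0833333° lon × 0.0416667° lat.
west 106.0833, east 106.1667.

106.0833, 106.1667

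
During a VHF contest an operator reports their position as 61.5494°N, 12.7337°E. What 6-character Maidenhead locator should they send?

JP61in

Add 180° to longitude and 90° to latitude: 192.7337, 151.5494.
Field: 192.7337/20 → 9 → J, 151.5494/10 → 15 → P; chars JP.
Square: 12.7337/2 → 6, 1.5494/1 → 1; chars 61.
Subsquare: 0.7337/0.0833333 → 8 → i, 0.5494/0.0416667 → 13 → n; chars in.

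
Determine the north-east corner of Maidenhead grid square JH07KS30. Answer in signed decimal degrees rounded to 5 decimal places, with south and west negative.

Field J=9, H=7: +9·20° lon, +7·10° lat → SW at lon 0°, lat -20°.
Square 0, 7: +0·2° lon, +7·1° lat → SW at lon 0°, lat -13°.
Subsquare k=10, s=18: +10·0.0833333° lon, +18·0.0416667° lat → SW at lon 0.833333°, lat -12.25°.
Extended square 3, 0: +3·0.00833333° lon, +0·0.00416667° lat → SW at lon 0.858333°, lat -12.25°.
Cell spans 0.00833333° lon × 0.00416667° lat. NE corner is SW corner plus one full cell.
latitude -12.24583, longitude 0.86667.

-12.24583, 0.86667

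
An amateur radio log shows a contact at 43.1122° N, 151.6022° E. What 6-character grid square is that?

Shift to the Maidenhead origin (180°W, 90°S): lon 331.6022, lat 133.1122.
Field (20°×10°, letters A–R): lon ⌊331.6022/20⌋ = 16 → Q; lat ⌊133.1122/10⌋ = 13 → N.
Square (2°×1°, digits 0–9): lon ⌊11.6022/2⌋ = 5; lat ⌊3.1122/1⌋ = 3.
Subsquare (5′×2.5′, letters a–x): lon ⌊1.6022/0.0833333⌋ = 19 → t; lat ⌊0.1122/0.0416667⌋ = 2 → c.

QN53tc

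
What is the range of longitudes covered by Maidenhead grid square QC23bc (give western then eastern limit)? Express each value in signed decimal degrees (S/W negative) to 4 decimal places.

Field Q=16, C=2: +16·20° lon, +2·10° lat → SW at lon 140°, lat -70°.
Square 2, 3: +2·2° lon, +3·1° lat → SW at lon 144°, lat -67°.
Subsquare b=1, c=2: +1·0.0833333° lon, +2·0.0416667° lat → SW at lon 144.083°, lat -66.9167°.
Cell spans 0.0833333° lon × 0.0416667° lat.
west 144.0833, east 144.1667.

144.0833, 144.1667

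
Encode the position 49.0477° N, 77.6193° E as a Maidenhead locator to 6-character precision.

MN89tb

Offset from 180°W / 90°S: lon 257.6193°, lat 139.0477°.
Field (20°×10°, letters A–R): lon ⌊257.6193/20⌋ = 12 → M; lat ⌊139.0477/10⌋ = 13 → N.
Square (2°×1°, digits 0–9): lon ⌊17.6193/2⌋ = 8; lat ⌊9.0477/1⌋ = 9.
Subsquare (5′×2.5′, letters a–x): lon ⌊1.6193/0.0833333⌋ = 19 → t; lat ⌊0.0477/0.0416667⌋ = 1 → b.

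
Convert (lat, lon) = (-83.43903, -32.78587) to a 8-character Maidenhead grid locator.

Shift to the Maidenhead origin (180°W, 90°S): lon 147.21413, lat 6.56097.
Field: lon ⌊147.21413/20⌋ = 7 → H; lat ⌊6.56097/10⌋ = 0 → A.
Square: lon ⌊7.21413/2⌋ = 3; lat ⌊6.56097/1⌋ = 6.
Subsquare: lon ⌊1.21413/0.0833333⌋ = 14 → o; lat ⌊0.56097/0.0416667⌋ = 13 → n.
Extended square: lon ⌊0.04746/0.00833333⌋ = 5; lat ⌊0.01930/0.00416667⌋ = 4.

HA36on54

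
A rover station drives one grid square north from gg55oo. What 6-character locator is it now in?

GG55op

Latitude subsquare o = 14; +1 → 15 = p.
The longitude characters are unchanged.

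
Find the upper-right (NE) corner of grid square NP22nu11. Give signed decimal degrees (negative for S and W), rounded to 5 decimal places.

Field N=13, P=15: +13·20° lon, +15·10° lat → SW at lon 80°, lat 60°.
Square 2, 2: +2·2° lon, +2·1° lat → SW at lon 84°, lat 62°.
Subsquare n=13, u=20: +13·0.0833333° lon, +20·0.0416667° lat → SW at lon 85.0833°, lat 62.8333°.
Extended square 1, 1: +1·0.00833333° lon, +1·0.00416667° lat → SW at lon 85.0917°, lat 62.8375°.
Cell spans 0.00833333° lon × 0.00416667° lat. NE corner is SW corner plus one full cell.
latitude 62.84167, longitude 85.10000.

62.84167, 85.10000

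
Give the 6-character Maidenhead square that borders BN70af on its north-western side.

BN60xg

Longitude subsquare a = 0; −1 → -1, wraps to 23 = x, carry into square.
Longitude square 7; −1 → 6.
Latitude subsquare f = 5; +1 → 6 = g.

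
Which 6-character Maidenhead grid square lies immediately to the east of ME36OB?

ME36pb

Longitude subsquare o = 14; +1 → 15 = p.
The latitude characters are unchanged.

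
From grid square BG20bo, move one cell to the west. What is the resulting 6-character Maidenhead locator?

BG20ao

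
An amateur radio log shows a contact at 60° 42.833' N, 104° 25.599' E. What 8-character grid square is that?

Add 180° to longitude and 90° to latitude: 284.42665, 150.71388.
Field: 284.42665/20 → 14 → O, 150.71388/10 → 15 → P; chars OP.
Square: 4.42665/2 → 2, 0.71388/1 → 0; chars 20.
Subsquare: 0.42665/0.0833333 → 5 → f, 0.71388/0.0416667 → 17 → r; chars fr.
Extended square: 0.00998/0.00833333 → 1, 0.00555/0.00416667 → 1; chars 11.

OP20fr11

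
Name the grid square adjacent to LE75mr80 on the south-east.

LE75mq99

Longitude extended square 8; +1 → 9.
Latitude extended square 0; −1 → -1, wraps to 9, carry into subsquare.
Latitude subsquare r = 17; −1 → 16 = q.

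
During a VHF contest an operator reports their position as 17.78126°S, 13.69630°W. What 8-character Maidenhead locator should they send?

IH32df62

Offset from 180°W / 90°S: lon 166.30370°, lat 72.21874°.
Field: lon ⌊166.30370/20⌋ = 8 → I; lat ⌊72.21874/10⌋ = 7 → H.
Square: lon ⌊6.30370/2⌋ = 3; lat ⌊2.21874/1⌋ = 2.
Subsquare: lon ⌊0.30370/0.0833333⌋ = 3 → d; lat ⌊0.21874/0.0416667⌋ = 5 → f.
Extended square: lon ⌊0.05370/0.00833333⌋ = 6; lat ⌊0.01041/0.00416667⌋ = 2.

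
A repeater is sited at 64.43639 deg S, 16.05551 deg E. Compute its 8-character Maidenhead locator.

Offset from 180°W / 90°S: lon 196.05551°, lat 25.56361°.
Field (20°×10°, letters A–R): 196.05551/20 → 9 → J, 25.56361/10 → 2 → C; chars JC.
Square (2°×1°, digits 0–9): 16.05551/2 → 8, 5.56361/1 → 5; chars 85.
Subsquare (5′×2.5′, letters a–x): 0.05551/0.0833333 → 0 → a, 0.56361/0.0416667 → 13 → n; chars an.
Extended square (30″×15″, digits 0–9): 0.05551/0.00833333 → 6, 0.02194/0.00416667 → 5; chars 65.

JC85an65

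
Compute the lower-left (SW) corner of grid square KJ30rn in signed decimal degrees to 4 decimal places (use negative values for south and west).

0.5417, 27.4167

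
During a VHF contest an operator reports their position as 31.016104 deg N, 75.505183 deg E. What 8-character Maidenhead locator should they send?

Add 180° to longitude and 90° to latitude: 255.50518, 121.01610.
Field: lon ⌊255.50518/20⌋ = 12 → M; lat ⌊121.01610/10⌋ = 12 → M.
Square: lon ⌊15.50518/2⌋ = 7; lat ⌊1.01610/1⌋ = 1.
Subsquare: lon ⌊1.50518/0.0833333⌋ = 18 → s; lat ⌊0.01610/0.0416667⌋ = 0 → a.
Extended square: lon ⌊0.00518/0.00833333⌋ = 0; lat ⌊0.01610/0.00416667⌋ = 3.

MM71sa03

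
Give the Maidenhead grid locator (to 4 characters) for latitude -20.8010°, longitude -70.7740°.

Shift to the Maidenhead origin (180°W, 90°S): lon 109.23, lat 69.20.
Field (20°×10°, letters A–R): lon ⌊109.23/20⌋ = 5 → F; lat ⌊69.20/10⌋ = 6 → G.
Square (2°×1°, digits 0–9): lon ⌊9.23/2⌋ = 4; lat ⌊9.20/1⌋ = 9.

FG49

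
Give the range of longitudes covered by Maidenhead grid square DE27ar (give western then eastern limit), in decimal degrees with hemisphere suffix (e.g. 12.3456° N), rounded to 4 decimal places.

116.0000° W, 115.9167° W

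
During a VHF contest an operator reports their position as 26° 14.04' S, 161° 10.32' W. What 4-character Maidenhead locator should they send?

Add 180° to longitude and 90° to latitude: 18.83, 63.77.
Field (20°×10°, letters A–R): lon ⌊18.83/20⌋ = 0 → A; lat ⌊63.77/10⌋ = 6 → G.
Square (2°×1°, digits 0–9): lon ⌊18.83/2⌋ = 9; lat ⌊3.77/1⌋ = 3.

AG93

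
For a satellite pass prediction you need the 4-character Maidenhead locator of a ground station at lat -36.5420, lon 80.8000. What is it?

Offset from 180°W / 90°S: lon 260.80°, lat 53.46°.
Field: lon ⌊260.80/20⌋ = 13 → N; lat ⌊53.46/10⌋ = 5 → F.
Square: lon ⌊0.80/2⌋ = 0; lat ⌊3.46/1⌋ = 3.

NF03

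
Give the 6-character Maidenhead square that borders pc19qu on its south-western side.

PC19pt

Longitude subsquare q = 16; −1 → 15 = p.
Latitude subsquare u = 20; −1 → 19 = t.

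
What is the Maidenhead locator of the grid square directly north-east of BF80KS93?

BF80ls04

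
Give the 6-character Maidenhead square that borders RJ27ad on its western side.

Longitude subsquare a = 0; −1 → -1, wraps to 23 = x, carry into square.
Longitude square 2; −1 → 1.
The latitude characters are unchanged.

RJ17xd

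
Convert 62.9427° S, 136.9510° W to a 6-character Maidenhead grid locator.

Shift to the Maidenhead origin (180°W, 90°S): lon 43.0490, lat 27.0573.
Field (20°×10°, letters A–R): 43.0490/20 → 2 → C, 27.0573/10 → 2 → C; chars CC.
Square (2°×1°, digits 0–9): 3.0490/2 → 1, 7.0573/1 → 7; chars 17.
Subsquare (5′×2.5′, letters a–x): 1.0490/0.0833333 → 12 → m, 0.0573/0.0416667 → 1 → b; chars mb.

CC17mb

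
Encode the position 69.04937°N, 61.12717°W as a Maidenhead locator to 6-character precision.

FP99kb

Add 180° to longitude and 90° to latitude: 118.8728, 159.0494.
Field: 118.8728/20 → 5 → F, 159.0494/10 → 15 → P; chars FP.
Square: 18.8728/2 → 9, 9.0494/1 → 9; chars 99.
Subsquare: 0.8728/0.0833333 → 10 → k, 0.0494/0.0416667 → 1 → b; chars kb.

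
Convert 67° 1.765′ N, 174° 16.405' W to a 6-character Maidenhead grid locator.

Shift to the Maidenhead origin (180°W, 90°S): lon 5.7266, lat 157.0294.
Field: 5.7266/20 → 0 → A, 157.0294/10 → 15 → P; chars AP.
Square: 5.7266/2 → 2, 7.0294/1 → 7; chars 27.
Subsquare: 1.7266/0.0833333 → 20 → u, 0.0294/0.0416667 → 0 → a; chars ua.

AP27ua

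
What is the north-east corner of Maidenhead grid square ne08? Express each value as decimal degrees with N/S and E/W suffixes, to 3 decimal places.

41.000° S, 82.000° E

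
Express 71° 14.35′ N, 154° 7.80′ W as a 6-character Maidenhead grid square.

Add 180° to longitude and 90° to latitude: 25.8700, 161.2392.
Field: 25.8700/20 → 1 → B, 161.2392/10 → 16 → Q; chars BQ.
Square: 5.8700/2 → 2, 1.2392/1 → 1; chars 21.
Subsquare: 1.8700/0.0833333 → 22 → w, 0.2392/0.0416667 → 5 → f; chars wf.

BQ21wf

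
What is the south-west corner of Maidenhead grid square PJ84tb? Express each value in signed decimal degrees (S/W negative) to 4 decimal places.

Field P=15, J=9: +15·20° lon, +9·10° lat → SW at lon 120°, lat 0°.
Square 8, 4: +8·2° lon, +4·1° lat → SW at lon 136°, lat 4°.
Subsquare t=19, b=1: +19·0.0833333° lon, +1·0.0416667° lat → SW at lon 137.583°, lat 4.04167°.
latitude 4.0417, longitude 137.5833.

4.0417, 137.5833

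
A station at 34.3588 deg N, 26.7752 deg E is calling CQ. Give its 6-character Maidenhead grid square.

Add 180° to longitude and 90° to latitude: 206.7752, 124.3588.
Field (20°×10°, letters A–R): lon ⌊206.7752/20⌋ = 10 → K; lat ⌊124.3588/10⌋ = 12 → M.
Square (2°×1°, digits 0–9): lon ⌊6.7752/2⌋ = 3; lat ⌊4.3588/1⌋ = 4.
Subsquare (5′×2.5′, letters a–x): lon ⌊0.7752/0.0833333⌋ = 9 → j; lat ⌊0.3588/0.0416667⌋ = 8 → i.

KM34ji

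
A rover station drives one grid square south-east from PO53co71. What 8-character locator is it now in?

PO53co80

Longitude extended square 7; +1 → 8.
Latitude extended square 1; −1 → 0.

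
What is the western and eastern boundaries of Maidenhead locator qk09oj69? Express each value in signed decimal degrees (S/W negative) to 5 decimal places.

141.21667, 141.22500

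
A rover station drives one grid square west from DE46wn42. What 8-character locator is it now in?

Longitude extended square 4; −1 → 3.
The latitude characters are unchanged.

DE46wn32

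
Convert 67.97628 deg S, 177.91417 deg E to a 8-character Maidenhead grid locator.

Offset from 180°W / 90°S: lon 357.91417°, lat 22.02372°.
Field: lon ⌊357.91417/20⌋ = 17 → R; lat ⌊22.02372/10⌋ = 2 → C.
Square: lon ⌊17.91417/2⌋ = 8; lat ⌊2.02372/1⌋ = 2.
Subsquare: lon ⌊1.91417/0.0833333⌋ = 22 → w; lat ⌊0.02372/0.0416667⌋ = 0 → a.
Extended square: lon ⌊0.08084/0.00833333⌋ = 9; lat ⌊0.02372/0.00416667⌋ = 5.

RC82wa95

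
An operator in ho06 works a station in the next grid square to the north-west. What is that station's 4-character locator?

Longitude square 0; −1 → -1, wraps to 9, carry into field.
Longitude field H = 7; −1 → 6 = G.
Latitude square 6; +1 → 7.

GO97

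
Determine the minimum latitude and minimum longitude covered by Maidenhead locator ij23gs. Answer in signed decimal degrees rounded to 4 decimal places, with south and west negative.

3.7500, -15.5000

Field I=8, J=9: +8·20° lon, +9·10° lat → SW at lon -20°, lat 0°.
Square 2, 3: +2·2° lon, +3·1° lat → SW at lon -16°, lat 3°.
Subsquare g=6, s=18: +6·0.0833333° lon, +18·0.0416667° lat → SW at lon -15.5°, lat 3.75°.
latitude 3.7500, longitude -15.5000.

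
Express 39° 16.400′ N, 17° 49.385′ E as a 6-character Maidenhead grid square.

Shift to the Maidenhead origin (180°W, 90°S): lon 197.8231, lat 129.2733.
Field: 197.8231/20 → 9 → J, 129.2733/10 → 12 → M; chars JM.
Square: 17.8231/2 → 8, 9.2733/1 → 9; chars 89.
Subsquare: 1.8231/0.0833333 → 21 → v, 0.2733/0.0416667 → 6 → g; chars vg.

JM89vg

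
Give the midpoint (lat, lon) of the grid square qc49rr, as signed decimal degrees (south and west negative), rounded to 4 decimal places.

Field Q=16, C=2: +16·20° lon, +2·10° lat → SW at lon 140°, lat -70°.
Square 4, 9: +4·2° lon, +9·1° lat → SW at lon 148°, lat -61°.
Subsquare r=17, r=17: +17·0.0833333° lon, +17·0.0416667° lat → SW at lon 149.417°, lat -60.2917°.
Cell spans 0.0833333° lon × 0.0416667° lat. Centre is SW corner plus half of each.
latitude -60.2708, longitude 149.4583.

-60.2708, 149.4583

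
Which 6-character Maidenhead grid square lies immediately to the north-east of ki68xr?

Longitude subsquare x = 23; +1 → 24, wraps to 0 = a, carry into square.
Longitude square 6; +1 → 7.
Latitude subsquare r = 17; +1 → 18 = s.

KI78as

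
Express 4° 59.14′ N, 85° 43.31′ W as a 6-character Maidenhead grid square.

Shift to the Maidenhead origin (180°W, 90°S): lon 94.2782, lat 94.9857.
Field: 94.2782/20 → 4 → E, 94.9857/10 → 9 → J; chars EJ.
Square: 14.2782/2 → 7, 4.9857/1 → 4; chars 74.
Subsquare: 0.2782/0.0833333 → 3 → d, 0.9857/0.0416667 → 23 → x; chars dx.

EJ74dx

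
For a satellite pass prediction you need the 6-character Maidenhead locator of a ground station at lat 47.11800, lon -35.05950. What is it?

HN27lc

Shift to the Maidenhead origin (180°W, 90°S): lon 144.9405, lat 137.1180.
Field: lon ⌊144.9405/20⌋ = 7 → H; lat ⌊137.1180/10⌋ = 13 → N.
Square: lon ⌊4.9405/2⌋ = 2; lat ⌊7.1180/1⌋ = 7.
Subsquare: lon ⌊0.9405/0.0833333⌋ = 11 → l; lat ⌊0.1180/0.0416667⌋ = 2 → c.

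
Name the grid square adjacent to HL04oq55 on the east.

HL04oq65

Longitude extended square 5; +1 → 6.
The latitude characters are unchanged.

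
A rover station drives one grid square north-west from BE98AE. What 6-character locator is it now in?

Longitude subsquare a = 0; −1 → -1, wraps to 23 = x, carry into square.
Longitude square 9; −1 → 8.
Latitude subsquare e = 4; +1 → 5 = f.

BE88xf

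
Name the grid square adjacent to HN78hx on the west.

Longitude subsquare h = 7; −1 → 6 = g.
The latitude characters are unchanged.

HN78gx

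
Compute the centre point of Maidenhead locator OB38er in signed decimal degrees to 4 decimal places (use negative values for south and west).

-71.2708, 106.3750

Field O=14, B=1: +14·20° lon, +1·10° lat → SW at lon 100°, lat -80°.
Square 3, 8: +3·2° lon, +8·1° lat → SW at lon 106°, lat -72°.
Subsquare e=4, r=17: +4·0.0833333° lon, +17·0.0416667° lat → SW at lon 106.333°, lat -71.2917°.
Cell spans 0.0833333° lon × 0.0416667° lat. Centre is SW corner plus half of each.
latitude -71.2708, longitude 106.3750.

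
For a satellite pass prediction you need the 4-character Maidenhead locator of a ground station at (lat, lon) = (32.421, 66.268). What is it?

MM32

Shift to the Maidenhead origin (180°W, 90°S): lon 246.27, lat 122.42.
Field: lon ⌊246.27/20⌋ = 12 → M; lat ⌊122.42/10⌋ = 12 → M.
Square: lon ⌊6.27/2⌋ = 3; lat ⌊2.42/1⌋ = 2.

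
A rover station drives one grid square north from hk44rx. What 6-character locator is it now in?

Latitude subsquare x = 23; +1 → 24, wraps to 0 = a, carry into square.
Latitude square 4; +1 → 5.
The longitude characters are unchanged.

HK45ra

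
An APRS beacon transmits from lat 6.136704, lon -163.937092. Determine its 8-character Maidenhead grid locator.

AJ86ad72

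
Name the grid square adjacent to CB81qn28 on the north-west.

Longitude extended square 2; −1 → 1.
Latitude extended square 8; +1 → 9.

CB81qn19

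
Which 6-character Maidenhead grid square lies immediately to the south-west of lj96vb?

LJ96ua

Longitude subsquare v = 21; −1 → 20 = u.
Latitude subsquare b = 1; −1 → 0 = a.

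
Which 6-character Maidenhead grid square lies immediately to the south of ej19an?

EJ19am

Latitude subsquare n = 13; −1 → 12 = m.
The longitude characters are unchanged.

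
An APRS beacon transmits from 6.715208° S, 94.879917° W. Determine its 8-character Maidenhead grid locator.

EI23ng48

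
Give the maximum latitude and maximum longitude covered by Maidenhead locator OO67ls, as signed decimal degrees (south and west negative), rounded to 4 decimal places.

Field O=14, O=14: +14·20° lon, +14·10° lat → SW at lon 100°, lat 50°.
Square 6, 7: +6·2° lon, +7·1° lat → SW at lon 112°, lat 57°.
Subsquare l=11, s=18: +11·0.0833333° lon, +18·0.0416667° lat → SW at lon 112.917°, lat 57.75°.
Cell spans 0.0833333° lon × 0.0416667° lat. NE corner is SW corner plus one full cell.
latitude 57.7917, longitude 113.0000.

57.7917, 113.0000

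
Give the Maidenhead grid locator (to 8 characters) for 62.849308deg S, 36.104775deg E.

KC87bd26

Offset from 180°W / 90°S: lon 216.10477°, lat 27.15069°.
Field: 216.10477/20 → 10 → K, 27.15069/10 → 2 → C; chars KC.
Square: 16.10477/2 → 8, 7.15069/1 → 7; chars 87.
Subsquare: 0.10477/0.0833333 → 1 → b, 0.15069/0.0416667 → 3 → d; chars bd.
Extended square: 0.02144/0.00833333 → 2, 0.02569/0.00416667 → 6; chars 26.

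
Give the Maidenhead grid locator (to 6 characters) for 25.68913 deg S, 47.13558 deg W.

Add 180° to longitude and 90° to latitude: 132.8644, 64.3109.
Field: 132.8644/20 → 6 → G, 64.3109/10 → 6 → G; chars GG.
Square: 12.8644/2 → 6, 4.3109/1 → 4; chars 64.
Subsquare: 0.8644/0.0833333 → 10 → k, 0.3109/0.0416667 → 7 → h; chars kh.

GG64kh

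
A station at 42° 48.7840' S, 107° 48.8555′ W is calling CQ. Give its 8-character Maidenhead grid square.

Offset from 180°W / 90°S: lon 72.18574°, lat 47.18693°.
Field (20°×10°, letters A–R): lon ⌊72.18574/20⌋ = 3 → D; lat ⌊47.18693/10⌋ = 4 → E.
Square (2°×1°, digits 0–9): lon ⌊12.18574/2⌋ = 6; lat ⌊7.18693/1⌋ = 7.
Subsquare (5′×2.5′, letters a–x): lon ⌊0.18574/0.0833333⌋ = 2 → c; lat ⌊0.18693/0.0416667⌋ = 4 → e.
Extended square (30″×15″, digits 0–9): lon ⌊0.01908/0.00833333⌋ = 2; lat ⌊0.02027/0.00416667⌋ = 4.

DE67ce24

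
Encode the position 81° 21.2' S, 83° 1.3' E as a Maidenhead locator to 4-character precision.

Shift to the Maidenhead origin (180°W, 90°S): lon 263.02, lat 8.65.
Field: lon ⌊263.02/20⌋ = 13 → N; lat ⌊8.65/10⌋ = 0 → A.
Square: lon ⌊3.02/2⌋ = 1; lat ⌊8.65/1⌋ = 8.

NA18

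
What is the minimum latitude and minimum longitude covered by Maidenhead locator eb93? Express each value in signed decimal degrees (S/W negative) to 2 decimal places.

-77.00, -82.00

Field E=4, B=1: +4·20° lon, +1·10° lat → SW at lon -100°, lat -80°.
Square 9, 3: +9·2° lon, +3·1° lat → SW at lon -82°, lat -77°.
latitude -77.00, longitude -82.00.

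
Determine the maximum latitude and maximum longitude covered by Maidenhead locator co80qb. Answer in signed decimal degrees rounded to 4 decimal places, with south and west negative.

50.0833, -122.5833

Field C=2, O=14: +2·20° lon, +14·10° lat → SW at lon -140°, lat 50°.
Square 8, 0: +8·2° lon, +0·1° lat → SW at lon -124°, lat 50°.
Subsquare q=16, b=1: +16·0.0833333° lon, +1·0.0416667° lat → SW at lon -122.667°, lat 50.0417°.
Cell spans 0.0833333° lon × 0.0416667° lat. NE corner is SW corner plus one full cell.
latitude 50.0833, longitude -122.5833.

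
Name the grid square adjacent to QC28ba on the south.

QC27bx

Latitude subsquare a = 0; −1 → -1, wraps to 23 = x, carry into square.
Latitude square 8; −1 → 7.
The longitude characters are unchanged.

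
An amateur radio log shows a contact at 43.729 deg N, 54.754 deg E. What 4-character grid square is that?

LN73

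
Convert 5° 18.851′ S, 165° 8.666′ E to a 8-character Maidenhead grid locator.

RI24nq74

Offset from 180°W / 90°S: lon 345.14443°, lat 84.68582°.
Field: 345.14443/20 → 17 → R, 84.68582/10 → 8 → I; chars RI.
Square: 5.14443/2 → 2, 4.68582/1 → 4; chars 24.
Subsquare: 1.14443/0.0833333 → 13 → n, 0.68582/0.0416667 → 16 → q; chars nq.
Extended square: 0.06110/0.00833333 → 7, 0.01915/0.00416667 → 4; chars 74.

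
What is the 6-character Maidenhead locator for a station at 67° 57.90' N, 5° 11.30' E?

Shift to the Maidenhead origin (180°W, 90°S): lon 185.1883, lat 157.9650.
Field (20°×10°, letters A–R): 185.1883/20 → 9 → J, 157.9650/10 → 15 → P; chars JP.
Square (2°×1°, digits 0–9): 5.1883/2 → 2, 7.9650/1 → 7; chars 27.
Subsquare (5′×2.5′, letters a–x): 1.1883/0.0833333 → 14 → o, 0.9650/0.0416667 → 23 → x; chars ox.

JP27ox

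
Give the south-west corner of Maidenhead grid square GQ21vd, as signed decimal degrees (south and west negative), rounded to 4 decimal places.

71.1250, -54.2500

Field G=6, Q=16: +6·20° lon, +16·10° lat → SW at lon -60°, lat 70°.
Square 2, 1: +2·2° lon, +1·1° lat → SW at lon -56°, lat 71°.
Subsquare v=21, d=3: +21·0.0833333° lon, +3·0.0416667° lat → SW at lon -54.25°, lat 71.125°.
latitude 71.1250, longitude -54.2500.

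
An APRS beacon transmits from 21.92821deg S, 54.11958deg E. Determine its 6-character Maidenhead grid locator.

LG78bb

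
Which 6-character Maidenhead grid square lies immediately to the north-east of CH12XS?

Longitude subsquare x = 23; +1 → 24, wraps to 0 = a, carry into square.
Longitude square 1; +1 → 2.
Latitude subsquare s = 18; +1 → 19 = t.

CH22at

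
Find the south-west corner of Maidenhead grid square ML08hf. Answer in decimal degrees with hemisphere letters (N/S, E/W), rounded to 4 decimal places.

28.2083° N, 60.5833° E

Field M=12, L=11: +12·20° lon, +11·10° lat → SW at lon 60°, lat 20°.
Square 0, 8: +0·2° lon, +8·1° lat → SW at lon 60°, lat 28°.
Subsquare h=7, f=5: +7·0.0833333° lon, +5·0.0416667° lat → SW at lon 60.5833°, lat 28.2083°.
latitude 28.2083° N, longitude 60.5833° E.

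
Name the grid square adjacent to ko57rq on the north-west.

Longitude subsquare r = 17; −1 → 16 = q.
Latitude subsquare q = 16; +1 → 17 = r.

KO57qr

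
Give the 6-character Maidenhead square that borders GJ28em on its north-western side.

Longitude subsquare e = 4; −1 → 3 = d.
Latitude subsquare m = 12; +1 → 13 = n.

GJ28dn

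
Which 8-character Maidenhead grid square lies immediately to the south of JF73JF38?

JF73jf37

Latitude extended square 8; −1 → 7.
The longitude characters are unchanged.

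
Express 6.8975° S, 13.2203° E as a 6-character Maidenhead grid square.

Offset from 180°W / 90°S: lon 193.2203°, lat 83.1025°.
Field: lon ⌊193.2203/20⌋ = 9 → J; lat ⌊83.1025/10⌋ = 8 → I.
Square: lon ⌊13.2203/2⌋ = 6; lat ⌊3.1025/1⌋ = 3.
Subsquare: lon ⌊1.2203/0.0833333⌋ = 14 → o; lat ⌊0.1025/0.0416667⌋ = 2 → c.

JI63oc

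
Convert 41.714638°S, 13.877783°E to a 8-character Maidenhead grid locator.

Offset from 180°W / 90°S: lon 193.87778°, lat 48.28536°.
Field (20°×10°, letters A–R): lon ⌊193.87778/20⌋ = 9 → J; lat ⌊48.28536/10⌋ = 4 → E.
Square (2°×1°, digits 0–9): lon ⌊13.87778/2⌋ = 6; lat ⌊8.28536/1⌋ = 8.
Subsquare (5′×2.5′, letters a–x): lon ⌊1.87778/0.0833333⌋ = 22 → w; lat ⌊0.28536/0.0416667⌋ = 6 → g.
Extended square (30″×15″, digits 0–9): lon ⌊0.04445/0.00833333⌋ = 5; lat ⌊0.03536/0.00416667⌋ = 8.

JE68wg58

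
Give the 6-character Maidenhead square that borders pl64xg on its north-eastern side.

Longitude subsquare x = 23; +1 → 24, wraps to 0 = a, carry into square.
Longitude square 6; +1 → 7.
Latitude subsquare g = 6; +1 → 7 = h.

PL74ah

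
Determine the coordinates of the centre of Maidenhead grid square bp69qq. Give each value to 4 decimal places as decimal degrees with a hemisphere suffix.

69.6875° N, 146.6250° W

Field B=1, P=15: +1·20° lon, +15·10° lat → SW at lon -160°, lat 60°.
Square 6, 9: +6·2° lon, +9·1° lat → SW at lon -148°, lat 69°.
Subsquare q=16, q=16: +16·0.0833333° lon, +16·0.0416667° lat → SW at lon -146.667°, lat 69.6667°.
Cell spans 0.0833333° lon × 0.0416667° lat. Centre is SW corner plus half of each.
latitude 69.6875° N, longitude 146.6250° W.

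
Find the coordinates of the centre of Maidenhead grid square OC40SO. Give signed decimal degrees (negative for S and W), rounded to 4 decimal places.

-69.3958, 109.5417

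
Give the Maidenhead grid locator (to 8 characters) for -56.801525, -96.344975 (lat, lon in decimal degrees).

ED13te87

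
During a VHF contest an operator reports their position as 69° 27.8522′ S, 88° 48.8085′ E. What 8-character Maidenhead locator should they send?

Add 180° to longitude and 90° to latitude: 268.81347, 20.53580.
Field: lon ⌊268.81347/20⌋ = 13 → N; lat ⌊20.53580/10⌋ = 2 → C.
Square: lon ⌊8.81347/2⌋ = 4; lat ⌊0.53580/1⌋ = 0.
Subsquare: lon ⌊0.81347/0.0833333⌋ = 9 → j; lat ⌊0.53580/0.0416667⌋ = 12 → m.
Extended square: lon ⌊0.06347/0.00833333⌋ = 7; lat ⌊0.03580/0.00416667⌋ = 8.

NC40jm78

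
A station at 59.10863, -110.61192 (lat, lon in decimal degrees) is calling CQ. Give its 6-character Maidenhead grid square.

DO49qc

Shift to the Maidenhead origin (180°W, 90°S): lon 69.3881, lat 149.1086.
Field (20°×10°, letters A–R): 69.3881/20 → 3 → D, 149.1086/10 → 14 → O; chars DO.
Square (2°×1°, digits 0–9): 9.3881/2 → 4, 9.1086/1 → 9; chars 49.
Subsquare (5′×2.5′, letters a–x): 1.3881/0.0833333 → 16 → q, 0.1086/0.0416667 → 2 → c; chars qc.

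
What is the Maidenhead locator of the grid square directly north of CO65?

CO66

Latitude square 5; +1 → 6.
The longitude characters are unchanged.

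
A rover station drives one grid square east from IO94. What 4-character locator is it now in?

JO04

Longitude square 9; +1 → 10, wraps to 0, carry into field.
Longitude field I = 8; +1 → 9 = J.
The latitude characters are unchanged.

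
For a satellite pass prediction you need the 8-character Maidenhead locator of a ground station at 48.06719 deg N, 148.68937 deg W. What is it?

Add 180° to longitude and 90° to latitude: 31.31063, 138.06719.
Field: lon ⌊31.31063/20⌋ = 1 → B; lat ⌊138.06719/10⌋ = 13 → N.
Square: lon ⌊11.31063/2⌋ = 5; lat ⌊8.06719/1⌋ = 8.
Subsquare: lon ⌊1.31063/0.0833333⌋ = 15 → p; lat ⌊0.06719/0.0416667⌋ = 1 → b.
Extended square: lon ⌊0.06063/0.00833333⌋ = 7; lat ⌊0.02552/0.00416667⌋ = 6.

BN58pb76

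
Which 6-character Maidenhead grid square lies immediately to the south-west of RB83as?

RB73xr

Longitude subsquare a = 0; −1 → -1, wraps to 23 = x, carry into square.
Longitude square 8; −1 → 7.
Latitude subsquare s = 18; −1 → 17 = r.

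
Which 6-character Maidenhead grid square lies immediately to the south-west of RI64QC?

RI64pb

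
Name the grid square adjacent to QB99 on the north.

QC90

Latitude square 9; +1 → 10, wraps to 0, carry into field.
Latitude field B = 1; +1 → 2 = C.
The longitude characters are unchanged.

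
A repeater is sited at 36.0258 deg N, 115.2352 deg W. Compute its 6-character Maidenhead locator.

DM26ja

Shift to the Maidenhead origin (180°W, 90°S): lon 64.7648, lat 126.0258.
Field (20°×10°, letters A–R): lon ⌊64.7648/20⌋ = 3 → D; lat ⌊126.0258/10⌋ = 12 → M.
Square (2°×1°, digits 0–9): lon ⌊4.7648/2⌋ = 2; lat ⌊6.0258/1⌋ = 6.
Subsquare (5′×2.5′, letters a–x): lon ⌊0.7648/0.0833333⌋ = 9 → j; lat ⌊0.0258/0.0416667⌋ = 0 → a.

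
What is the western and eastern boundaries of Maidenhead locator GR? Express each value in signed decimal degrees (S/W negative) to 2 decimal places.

Field G=6, R=17: +6·20° lon, +17·10° lat → SW at lon -60°, lat 80°.
Cell spans 20° lon × 10° lat.
west -60.00, east -40.00.

-60.00, -40.00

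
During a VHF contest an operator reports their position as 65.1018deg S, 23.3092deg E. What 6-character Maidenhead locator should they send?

Shift to the Maidenhead origin (180°W, 90°S): lon 203.3092, lat 24.8982.
Field: 203.3092/20 → 10 → K, 24.8982/10 → 2 → C; chars KC.
Square: 3.3092/2 → 1, 4.8982/1 → 4; chars 14.
Subsquare: 1.3092/0.0833333 → 15 → p, 0.8982/0.0416667 → 21 → v; chars pv.

KC14pv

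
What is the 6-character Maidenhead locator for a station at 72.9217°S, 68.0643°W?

Add 180° to longitude and 90° to latitude: 111.9357, 17.0783.
Field: 111.9357/20 → 5 → F, 17.0783/10 → 1 → B; chars FB.
Square: 11.9357/2 → 5, 7.0783/1 → 7; chars 57.
Subsquare: 1.9357/0.0833333 → 23 → x, 0.0783/0.0416667 → 1 → b; chars xb.

FB57xb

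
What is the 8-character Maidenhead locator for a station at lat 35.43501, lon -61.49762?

FM95gk04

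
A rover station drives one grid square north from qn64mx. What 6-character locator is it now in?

QN65ma

Latitude subsquare x = 23; +1 → 24, wraps to 0 = a, carry into square.
Latitude square 4; +1 → 5.
The longitude characters are unchanged.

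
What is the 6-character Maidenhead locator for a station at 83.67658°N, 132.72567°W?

CR33pq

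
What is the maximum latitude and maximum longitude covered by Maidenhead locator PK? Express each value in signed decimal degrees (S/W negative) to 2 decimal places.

Field P=15, K=10: +15·20° lon, +10·10° lat → SW at lon 120°, lat 10°.
Cell spans 20° lon × 10° lat. NE corner is SW corner plus one full cell.
latitude 20.00, longitude 140.00.

20.00, 140.00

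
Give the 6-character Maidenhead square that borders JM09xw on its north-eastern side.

Longitude subsquare x = 23; +1 → 24, wraps to 0 = a, carry into square.
Longitude square 0; +1 → 1.
Latitude subsquare w = 22; +1 → 23 = x.

JM19ax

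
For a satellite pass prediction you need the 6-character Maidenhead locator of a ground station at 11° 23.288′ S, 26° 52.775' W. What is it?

HH68no

Shift to the Maidenhead origin (180°W, 90°S): lon 153.1204, lat 78.6119.
Field: lon ⌊153.1204/20⌋ = 7 → H; lat ⌊78.6119/10⌋ = 7 → H.
Square: lon ⌊13.1204/2⌋ = 6; lat ⌊8.6119/1⌋ = 8.
Subsquare: lon ⌊1.1204/0.0833333⌋ = 13 → n; lat ⌊0.6119/0.0416667⌋ = 14 → o.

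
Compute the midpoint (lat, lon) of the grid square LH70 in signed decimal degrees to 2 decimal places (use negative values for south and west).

-19.50, 55.00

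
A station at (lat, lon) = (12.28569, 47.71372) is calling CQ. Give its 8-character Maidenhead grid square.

LK32ug58

Shift to the Maidenhead origin (180°W, 90°S): lon 227.71372, lat 102.28569.
Field: 227.71372/20 → 11 → L, 102.28569/10 → 10 → K; chars LK.
Square: 7.71372/2 → 3, 2.28569/1 → 2; chars 32.
Subsquare: 1.71372/0.0833333 → 20 → u, 0.28569/0.0416667 → 6 → g; chars ug.
Extended square: 0.04705/0.00833333 → 5, 0.03569/0.00416667 → 8; chars 58.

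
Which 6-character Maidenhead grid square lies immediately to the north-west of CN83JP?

CN83iq

Longitude subsquare j = 9; −1 → 8 = i.
Latitude subsquare p = 15; +1 → 16 = q.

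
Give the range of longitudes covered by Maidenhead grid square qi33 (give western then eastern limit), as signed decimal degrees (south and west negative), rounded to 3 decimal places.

Field Q=16, I=8: +16·20° lon, +8·10° lat → SW at lon 140°, lat -10°.
Square 3, 3: +3·2° lon, +3·1° lat → SW at lon 146°, lat -7°.
Cell spans 2° lon × 1° lat.
west 146.000, east 148.000.

146.000, 148.000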